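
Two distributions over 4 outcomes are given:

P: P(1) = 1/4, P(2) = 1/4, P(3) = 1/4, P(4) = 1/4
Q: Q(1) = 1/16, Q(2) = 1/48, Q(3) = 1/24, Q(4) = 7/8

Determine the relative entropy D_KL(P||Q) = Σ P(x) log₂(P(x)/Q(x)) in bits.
1.5906 bits

D_KL(P||Q) = Σ P(x) log₂(P(x)/Q(x))

Computing term by term:
  P(1)·log₂(P(1)/Q(1)) = (1/4)·log₂((1/4)/(1/16)) = 0.50000
  P(2)·log₂(P(2)/Q(2)) = (1/4)·log₂((1/4)/(1/48)) = 0.89624
  P(3)·log₂(P(3)/Q(3)) = (1/4)·log₂((1/4)/(1/24)) = 0.64624
  P(4)·log₂(P(4)/Q(4)) = (1/4)·log₂((1/4)/(7/8)) = -0.45184

D_KL(P||Q) = 0.50000 + 0.89624 + 0.64624 - 0.45184 = 1.59064 ≈ 1.5906 bits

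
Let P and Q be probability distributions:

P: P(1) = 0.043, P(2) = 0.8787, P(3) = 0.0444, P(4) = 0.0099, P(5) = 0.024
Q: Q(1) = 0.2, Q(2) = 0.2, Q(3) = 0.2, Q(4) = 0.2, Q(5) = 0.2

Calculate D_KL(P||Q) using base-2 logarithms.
1.5682 bits

D_KL(P||Q) = Σ P(x) log₂(P(x)/Q(x))

Computing term by term:
  P(1)·log₂(P(1)/Q(1)) = 0.043·log₂(0.043/0.2) = -0.09536
  P(2)·log₂(P(2)/Q(2)) = 0.8787·log₂(0.8787/0.2) = 1.87635
  P(3)·log₂(P(3)/Q(3)) = 0.0444·log₂(0.0444/0.2) = -0.09641
  P(4)·log₂(P(4)/Q(4)) = 0.0099·log₂(0.0099/0.2) = -0.04293
  P(5)·log₂(P(5)/Q(5)) = 0.024·log₂(0.024/0.2) = -0.07341

D_KL(P||Q) = -0.09536 + 1.87635 - 0.09641 - 0.04293 - 0.07341 = 1.56824 ≈ 1.5682 bits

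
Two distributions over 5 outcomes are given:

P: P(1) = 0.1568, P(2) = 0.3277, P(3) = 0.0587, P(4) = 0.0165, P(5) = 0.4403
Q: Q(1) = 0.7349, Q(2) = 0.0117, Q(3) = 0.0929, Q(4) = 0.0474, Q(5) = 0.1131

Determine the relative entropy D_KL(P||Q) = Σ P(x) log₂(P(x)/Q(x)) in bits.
2.0254 bits

D_KL(P||Q) = Σ P(x) log₂(P(x)/Q(x))

Computing term by term:
  P(1)·log₂(P(1)/Q(1)) = 0.1568·log₂(0.1568/0.7349) = -0.34945
  P(2)·log₂(P(2)/Q(2)) = 0.3277·log₂(0.3277/0.0117) = 1.57551
  P(3)·log₂(P(3)/Q(3)) = 0.0587·log₂(0.0587/0.0929) = -0.03888
  P(4)·log₂(P(4)/Q(4)) = 0.0165·log₂(0.0165/0.0474) = -0.02512
  P(5)·log₂(P(5)/Q(5)) = 0.4403·log₂(0.4403/0.1131) = 0.86338

D_KL(P||Q) = -0.34945 + 1.57551 - 0.03888 - 0.02512 + 0.86338 = 2.02544 ≈ 2.0254 bits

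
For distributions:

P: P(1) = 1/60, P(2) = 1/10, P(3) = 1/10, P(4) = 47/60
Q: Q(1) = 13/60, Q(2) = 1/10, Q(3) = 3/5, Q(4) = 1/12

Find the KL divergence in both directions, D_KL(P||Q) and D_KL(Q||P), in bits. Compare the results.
D_KL(P||Q) = 2.2121 bits, D_KL(Q||P) = 2.0834 bits. D_KL(P||Q) is larger than D_KL(Q||P) by 0.1287 bits; the two directions differ.

D_KL(P||Q) = Σ P(x) log₂(P(x)/Q(x))

Computing term by term:
  P(1)·log₂(P(1)/Q(1)) = (1/60)·log₂((1/60)/(13/60)) = -0.06167
  P(2)·log₂(P(2)/Q(2)) = (1/10)·log₂((1/10)/(1/10)) = 0.00000
  P(3)·log₂(P(3)/Q(3)) = (1/10)·log₂((1/10)/(3/5)) = -0.25850
  P(4)·log₂(P(4)/Q(4)) = (47/60)·log₂((47/60)/(1/12)) = 2.53225

D_KL(P||Q) = -0.06167 + 0.00000 - 0.25850 + 2.53225 = 2.21208 ≈ 2.2121 bits

D_KL(Q||P) = Σ Q(x) log₂(Q(x)/P(x))

Computing term by term:
  Q(1)·log₂(Q(1)/P(1)) = (13/60)·log₂((13/60)/(1/60)) = 0.80176
  Q(2)·log₂(Q(2)/P(2)) = (1/10)·log₂((1/10)/(1/10)) = 0.00000
  Q(3)·log₂(Q(3)/P(3)) = (3/5)·log₂((3/5)/(1/10)) = 1.55098
  Q(4)·log₂(Q(4)/P(4)) = (1/12)·log₂((1/12)/(47/60)) = -0.26939

D_KL(Q||P) = 0.80176 + 0.00000 + 1.55098 - 0.26939 = 2.08335 ≈ 2.0834 bits

These are NOT equal (difference: 0.1287 bits). KL divergence is asymmetric: D_KL(P||Q) ≠ D_KL(Q||P) in general.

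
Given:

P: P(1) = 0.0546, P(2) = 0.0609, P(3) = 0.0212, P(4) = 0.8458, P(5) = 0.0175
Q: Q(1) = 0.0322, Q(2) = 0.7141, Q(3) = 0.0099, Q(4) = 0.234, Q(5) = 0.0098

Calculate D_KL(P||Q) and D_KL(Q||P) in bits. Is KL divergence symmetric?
D_KL(P||Q) = 1.4312 bits, D_KL(Q||P) = 2.0588 bits. No, KL divergence is not symmetric.

D_KL(P||Q) = Σ P(x) log₂(P(x)/Q(x))

Computing term by term:
  P(1)·log₂(P(1)/Q(1)) = 0.0546·log₂(0.0546/0.0322) = 0.04160
  P(2)·log₂(P(2)/Q(2)) = 0.0609·log₂(0.0609/0.7141) = -0.21629
  P(3)·log₂(P(3)/Q(3)) = 0.0212·log₂(0.0212/0.0099) = 0.02329
  P(4)·log₂(P(4)/Q(4)) = 0.8458·log₂(0.8458/0.234) = 1.56795
  P(5)·log₂(P(5)/Q(5)) = 0.0175·log₂(0.0175/0.0098) = 0.01464

D_KL(P||Q) = 0.04160 - 0.21629 + 0.02329 + 1.56795 + 0.01464 = 1.43119 ≈ 1.4312 bits

D_KL(Q||P) = Σ Q(x) log₂(Q(x)/P(x))

Computing term by term:
  Q(1)·log₂(Q(1)/P(1)) = 0.0322·log₂(0.0322/0.0546) = -0.02453
  Q(2)·log₂(Q(2)/P(2)) = 0.7141·log₂(0.7141/0.0609) = 2.53621
  Q(3)·log₂(Q(3)/P(3)) = 0.0099·log₂(0.0099/0.0212) = -0.01088
  Q(4)·log₂(Q(4)/P(4)) = 0.234·log₂(0.234/0.8458) = -0.43379
  Q(5)·log₂(Q(5)/P(5)) = 0.0098·log₂(0.0098/0.0175) = -0.00820

D_KL(Q||P) = -0.02453 + 2.53621 - 0.01088 - 0.43379 - 0.00820 = 2.05881 ≈ 2.0588 bits

These are NOT equal (difference: 0.6276 bits). KL divergence is asymmetric: D_KL(P||Q) ≠ D_KL(Q||P) in general.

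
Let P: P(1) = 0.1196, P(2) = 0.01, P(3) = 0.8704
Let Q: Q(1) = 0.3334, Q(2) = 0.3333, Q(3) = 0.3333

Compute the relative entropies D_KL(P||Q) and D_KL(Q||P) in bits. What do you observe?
D_KL(P||Q) = 0.9779 bits, D_KL(Q||P) = 1.7176 bits. The two directions give different values (D_KL(Q||P) exceeds D_KL(P||Q) by 0.7397 bits): KL divergence is asymmetric.

D_KL(P||Q) = Σ P(x) log₂(P(x)/Q(x))

Computing term by term:
  P(1)·log₂(P(1)/Q(1)) = 0.1196·log₂(0.1196/0.3334) = -0.17689
  P(2)·log₂(P(2)/Q(2)) = 0.01·log₂(0.01/0.3333) = -0.05059
  P(3)·log₂(P(3)/Q(3)) = 0.8704·log₂(0.8704/0.3333) = 1.20538

D_KL(P||Q) = -0.17689 - 0.05059 + 1.20538 = 0.97790 ≈ 0.9779 bits

D_KL(Q||P) = Σ Q(x) log₂(Q(x)/P(x))

Computing term by term:
  Q(1)·log₂(Q(1)/P(1)) = 0.3334·log₂(0.3334/0.1196) = 0.49311
  Q(2)·log₂(Q(2)/P(2)) = 0.3333·log₂(0.3333/0.01) = 1.68608
  Q(3)·log₂(Q(3)/P(3)) = 0.3333·log₂(0.3333/0.8704) = -0.46157

D_KL(Q||P) = 0.49311 + 1.68608 - 0.46157 = 1.71762 ≈ 1.7176 bits

These are NOT equal (difference: 0.7397 bits). KL divergence is asymmetric: D_KL(P||Q) ≠ D_KL(Q||P) in general.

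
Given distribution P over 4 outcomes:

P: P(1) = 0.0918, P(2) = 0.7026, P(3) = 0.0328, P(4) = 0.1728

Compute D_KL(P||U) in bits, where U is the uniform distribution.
0.7266 bits

U(i) = 1/4 for all i

D_KL(P||U) = Σ P(x) log₂(P(x) / (1/4))
           = Σ P(x) log₂(P(x)) + log₂(4)
           = log₂(4) - H(P)

H(P) = -Σ P(x) log₂(P(x)):
  -P(1)·log₂(P(1)) = -(0.0918)·log₂(0.0918) = 0.31628
  -P(2)·log₂(P(2)) = -(0.7026)·log₂(0.7026) = 0.35778
  -P(3)·log₂(P(3)) = -(0.0328)·log₂(0.0328) = 0.16171
  -P(4)·log₂(P(4)) = -(0.1728)·log₂(0.1728) = 0.43767
H(P) = 0.31628 + 0.35778 + 0.16171 + 0.43767 = 1.27344 bits

log₂(4) = 2.00000 bits

D_KL(P||U) = 2.00000 - 1.27344 = 0.72656 ≈ 0.7266 bits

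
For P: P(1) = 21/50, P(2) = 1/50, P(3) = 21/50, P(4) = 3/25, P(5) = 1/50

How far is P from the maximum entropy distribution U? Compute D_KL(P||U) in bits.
0.6778 bits

U(i) = 1/5 for all i

D_KL(P||U) = Σ P(x) log₂(P(x) / (1/5))
           = Σ P(x) log₂(P(x)) + log₂(5)
           = log₂(5) - H(P)

H(P) = -Σ P(x) log₂(P(x)):
  -P(1)·log₂(P(1)) = -(21/50)·log₂(21/50) = 0.52565
  -P(2)·log₂(P(2)) = -(1/50)·log₂(1/50) = 0.11288
  -P(3)·log₂(P(3)) = -(21/50)·log₂(21/50) = 0.52565
  -P(4)·log₂(P(4)) = -(3/25)·log₂(3/25) = 0.36707
  -P(5)·log₂(P(5)) = -(1/50)·log₂(1/50) = 0.11288
H(P) = 0.52565 + 0.11288 + 0.52565 + 0.36707 + 0.11288 = 1.64413 bits

log₂(5) = 2.32193 bits

D_KL(P||U) = 2.32193 - 1.64413 = 0.67780 ≈ 0.6778 bits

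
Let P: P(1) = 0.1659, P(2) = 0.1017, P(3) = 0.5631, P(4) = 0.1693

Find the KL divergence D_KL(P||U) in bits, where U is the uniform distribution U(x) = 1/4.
0.3343 bits

U(i) = 1/4 for all i

D_KL(P||U) = Σ P(x) log₂(P(x) / (1/4))
           = Σ P(x) log₂(P(x)) + log₂(4)
           = log₂(4) - H(P)

H(P) = -Σ P(x) log₂(P(x)):
  -P(1)·log₂(P(1)) = -(0.1659)·log₂(0.1659) = 0.42995
  -P(2)·log₂(P(2)) = -(0.1017)·log₂(0.1017) = 0.33537
  -P(3)·log₂(P(3)) = -(0.5631)·log₂(0.5631) = 0.46655
  -P(4)·log₂(P(4)) = -(0.1693)·log₂(0.1693) = 0.43381
H(P) = 0.42995 + 0.33537 + 0.46655 + 0.43381 = 1.66568 bits

log₂(4) = 2.00000 bits

D_KL(P||U) = 2.00000 - 1.66568 = 0.33432 ≈ 0.3343 bits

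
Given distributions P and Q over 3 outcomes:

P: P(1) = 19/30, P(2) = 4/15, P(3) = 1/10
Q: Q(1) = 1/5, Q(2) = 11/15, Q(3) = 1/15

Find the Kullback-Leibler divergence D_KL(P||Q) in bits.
0.7225 bits

D_KL(P||Q) = Σ P(x) log₂(P(x)/Q(x))

Computing term by term:
  P(1)·log₂(P(1)/Q(1)) = (19/30)·log₂((19/30)/(1/5)) = 1.05321
  P(2)·log₂(P(2)/Q(2)) = (4/15)·log₂((4/15)/(11/15)) = -0.38918
  P(3)·log₂(P(3)/Q(3)) = (1/10)·log₂((1/10)/(1/15)) = 0.05850

D_KL(P||Q) = 1.05321 - 0.38918 + 0.05850 = 0.72253 ≈ 0.7225 bits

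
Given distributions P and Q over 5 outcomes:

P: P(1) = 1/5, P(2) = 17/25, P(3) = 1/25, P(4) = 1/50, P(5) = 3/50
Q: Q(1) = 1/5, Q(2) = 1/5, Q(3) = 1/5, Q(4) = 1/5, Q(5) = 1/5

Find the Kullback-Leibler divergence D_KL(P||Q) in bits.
0.9370 bits

D_KL(P||Q) = Σ P(x) log₂(P(x)/Q(x))

Computing term by term:
  P(1)·log₂(P(1)/Q(1)) = (1/5)·log₂((1/5)/(1/5)) = 0.00000
  P(2)·log₂(P(2)/Q(2)) = (17/25)·log₂((17/25)/(1/5)) = 1.20056
  P(3)·log₂(P(3)/Q(3)) = (1/25)·log₂((1/25)/(1/5)) = -0.09288
  P(4)·log₂(P(4)/Q(4)) = (1/50)·log₂((1/50)/(1/5)) = -0.06644
  P(5)·log₂(P(5)/Q(5)) = (3/50)·log₂((3/50)/(1/5)) = -0.10422

D_KL(P||Q) = 0.00000 + 1.20056 - 0.09288 - 0.06644 - 0.10422 = 0.93702 ≈ 0.9370 bits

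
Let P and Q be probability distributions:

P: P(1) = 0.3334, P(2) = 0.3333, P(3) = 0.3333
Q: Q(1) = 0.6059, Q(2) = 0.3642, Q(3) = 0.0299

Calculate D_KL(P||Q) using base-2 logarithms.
0.8295 bits

D_KL(P||Q) = Σ P(x) log₂(P(x)/Q(x))

Computing term by term:
  P(1)·log₂(P(1)/Q(1)) = 0.3334·log₂(0.3334/0.6059) = -0.28733
  P(2)·log₂(P(2)/Q(2)) = 0.3333·log₂(0.3333/0.3642) = -0.04263
  P(3)·log₂(P(3)/Q(3)) = 0.3333·log₂(0.3333/0.0299) = 1.15942

D_KL(P||Q) = -0.28733 - 0.04263 + 1.15942 = 0.82946 ≈ 0.8295 bits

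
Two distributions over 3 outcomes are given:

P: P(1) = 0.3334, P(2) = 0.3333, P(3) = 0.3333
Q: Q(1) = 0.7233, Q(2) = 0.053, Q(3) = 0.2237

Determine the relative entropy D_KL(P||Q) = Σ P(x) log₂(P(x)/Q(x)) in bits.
0.7034 bits

D_KL(P||Q) = Σ P(x) log₂(P(x)/Q(x))

Computing term by term:
  P(1)·log₂(P(1)/Q(1)) = 0.3334·log₂(0.3334/0.7233) = -0.37252
  P(2)·log₂(P(2)/Q(2)) = 0.3333·log₂(0.3333/0.053) = 0.88416
  P(3)·log₂(P(3)/Q(3)) = 0.3333·log₂(0.3333/0.2237) = 0.19173

D_KL(P||Q) = -0.37252 + 0.88416 + 0.19173 = 0.70337 ≈ 0.7034 bits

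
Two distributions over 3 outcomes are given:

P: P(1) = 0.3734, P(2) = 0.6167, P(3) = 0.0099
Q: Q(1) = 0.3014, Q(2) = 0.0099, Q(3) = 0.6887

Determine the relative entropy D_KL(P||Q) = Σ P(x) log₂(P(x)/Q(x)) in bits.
3.7310 bits

D_KL(P||Q) = Σ P(x) log₂(P(x)/Q(x))

Computing term by term:
  P(1)·log₂(P(1)/Q(1)) = 0.3734·log₂(0.3734/0.3014) = 0.11540
  P(2)·log₂(P(2)/Q(2)) = 0.6167·log₂(0.6167/0.0099) = 3.67615
  P(3)·log₂(P(3)/Q(3)) = 0.0099·log₂(0.0099/0.6887) = -0.06059

D_KL(P||Q) = 0.11540 + 3.67615 - 0.06059 = 3.73096 ≈ 3.7310 bits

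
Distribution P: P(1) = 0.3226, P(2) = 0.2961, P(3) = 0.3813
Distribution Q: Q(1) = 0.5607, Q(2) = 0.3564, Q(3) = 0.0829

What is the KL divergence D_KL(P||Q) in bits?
0.5030 bits

D_KL(P||Q) = Σ P(x) log₂(P(x)/Q(x))

Computing term by term:
  P(1)·log₂(P(1)/Q(1)) = 0.3226·log₂(0.3226/0.5607) = -0.25727
  P(2)·log₂(P(2)/Q(2)) = 0.2961·log₂(0.2961/0.3564) = -0.07918
  P(3)·log₂(P(3)/Q(3)) = 0.3813·log₂(0.3813/0.0829) = 0.83943

D_KL(P||Q) = -0.25727 - 0.07918 + 0.83943 = 0.50298 ≈ 0.5030 bits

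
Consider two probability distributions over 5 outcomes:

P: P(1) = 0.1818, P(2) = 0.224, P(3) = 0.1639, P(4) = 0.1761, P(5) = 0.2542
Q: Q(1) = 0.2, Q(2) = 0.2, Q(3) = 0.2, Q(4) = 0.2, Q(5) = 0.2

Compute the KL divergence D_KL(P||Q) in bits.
0.0201 bits

D_KL(P||Q) = Σ P(x) log₂(P(x)/Q(x))

Computing term by term:
  P(1)·log₂(P(1)/Q(1)) = 0.1818·log₂(0.1818/0.2) = -0.02502
  P(2)·log₂(P(2)/Q(2)) = 0.224·log₂(0.224/0.2) = 0.03662
  P(3)·log₂(P(3)/Q(3)) = 0.1639·log₂(0.1639/0.2) = -0.04707
  P(4)·log₂(P(4)/Q(4)) = 0.1761·log₂(0.1761/0.2) = -0.03233
  P(5)·log₂(P(5)/Q(5)) = 0.2542·log₂(0.2542/0.2) = 0.08794

D_KL(P||Q) = -0.02502 + 0.03662 - 0.04707 - 0.03233 + 0.08794 = 0.02014 ≈ 0.0201 bits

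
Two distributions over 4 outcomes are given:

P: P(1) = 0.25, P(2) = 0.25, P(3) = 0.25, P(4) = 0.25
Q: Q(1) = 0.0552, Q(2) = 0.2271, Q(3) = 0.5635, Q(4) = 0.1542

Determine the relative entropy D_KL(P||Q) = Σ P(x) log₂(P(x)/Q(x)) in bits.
0.4606 bits

D_KL(P||Q) = Σ P(x) log₂(P(x)/Q(x))

Computing term by term:
  P(1)·log₂(P(1)/Q(1)) = 0.25·log₂(0.25/0.0552) = 0.54480
  P(2)·log₂(P(2)/Q(2)) = 0.25·log₂(0.25/0.2271) = 0.03465
  P(3)·log₂(P(3)/Q(3)) = 0.25·log₂(0.25/0.5635) = -0.29312
  P(4)·log₂(P(4)/Q(4)) = 0.25·log₂(0.25/0.1542) = 0.17428

D_KL(P||Q) = 0.54480 + 0.03465 - 0.29312 + 0.17428 = 0.46061 ≈ 0.4606 bits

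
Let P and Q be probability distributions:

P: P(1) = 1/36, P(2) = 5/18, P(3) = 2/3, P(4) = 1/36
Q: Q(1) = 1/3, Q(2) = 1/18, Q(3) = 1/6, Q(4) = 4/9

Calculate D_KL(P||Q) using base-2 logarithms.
1.7676 bits

D_KL(P||Q) = Σ P(x) log₂(P(x)/Q(x))

Computing term by term:
  P(1)·log₂(P(1)/Q(1)) = (1/36)·log₂((1/36)/(1/3)) = -0.09958
  P(2)·log₂(P(2)/Q(2)) = (5/18)·log₂((5/18)/(1/18)) = 0.64498
  P(3)·log₂(P(3)/Q(3)) = (2/3)·log₂((2/3)/(1/6)) = 1.33333
  P(4)·log₂(P(4)/Q(4)) = (1/36)·log₂((1/36)/(4/9)) = -0.11111

D_KL(P||Q) = -0.09958 + 0.64498 + 1.33333 - 0.11111 = 1.76762 ≈ 1.7676 bits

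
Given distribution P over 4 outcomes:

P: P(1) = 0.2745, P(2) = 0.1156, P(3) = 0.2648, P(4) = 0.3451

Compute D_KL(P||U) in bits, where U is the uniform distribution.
0.0909 bits

U(i) = 1/4 for all i

D_KL(P||U) = Σ P(x) log₂(P(x) / (1/4))
           = Σ P(x) log₂(P(x)) + log₂(4)
           = log₂(4) - H(P)

H(P) = -Σ P(x) log₂(P(x)):
  -P(1)·log₂(P(1)) = -(0.2745)·log₂(0.2745) = 0.51198
  -P(2)·log₂(P(2)) = -(0.1156)·log₂(0.1156) = 0.35984
  -P(3)·log₂(P(3)) = -(0.2648)·log₂(0.2648) = 0.50763
  -P(4)·log₂(P(4)) = -(0.3451)·log₂(0.3451) = 0.52970
H(P) = 0.51198 + 0.35984 + 0.50763 + 0.52970 = 1.90915 bits

log₂(4) = 2.00000 bits

D_KL(P||U) = 2.00000 - 1.90915 = 0.09085 ≈ 0.0909 bits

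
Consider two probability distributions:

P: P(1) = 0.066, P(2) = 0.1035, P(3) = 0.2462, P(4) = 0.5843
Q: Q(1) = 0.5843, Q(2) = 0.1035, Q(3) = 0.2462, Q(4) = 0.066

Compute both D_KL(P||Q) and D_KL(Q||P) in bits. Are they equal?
D_KL(P||Q) = 1.6307 bits, D_KL(Q||P) = 1.6307 bits. Yes, in this case they are equal (although KL divergence is not symmetric in general).

D_KL(P||Q) = Σ P(x) log₂(P(x)/Q(x))

Computing term by term:
  P(1)·log₂(P(1)/Q(1)) = 0.066·log₂(0.066/0.5843) = -0.20765
  P(2)·log₂(P(2)/Q(2)) = 0.1035·log₂(0.1035/0.1035) = 0.00000
  P(3)·log₂(P(3)/Q(3)) = 0.2462·log₂(0.2462/0.2462) = 0.00000
  P(4)·log₂(P(4)/Q(4)) = 0.5843·log₂(0.5843/0.066) = 1.83831

D_KL(P||Q) = -0.20765 + 0.00000 + 0.00000 + 1.83831 = 1.63066 ≈ 1.6307 bits

D_KL(Q||P) = Σ Q(x) log₂(Q(x)/P(x))

Computing term by term:
  Q(1)·log₂(Q(1)/P(1)) = 0.5843·log₂(0.5843/0.066) = 1.83831
  Q(2)·log₂(Q(2)/P(2)) = 0.1035·log₂(0.1035/0.1035) = 0.00000
  Q(3)·log₂(Q(3)/P(3)) = 0.2462·log₂(0.2462/0.2462) = 0.00000
  Q(4)·log₂(Q(4)/P(4)) = 0.066·log₂(0.066/0.5843) = -0.20765

D_KL(Q||P) = 1.83831 + 0.00000 + 0.00000 - 0.20765 = 1.63066 ≈ 1.6307 bits

These ARE equal here. Q is P with outcomes relabeled (Q(1) = P(4), Q(4) = P(1)) by a relabeling that is its own inverse, so the two sums contain exactly the same terms in a different order. This is a special case — KL divergence is not symmetric in general: D_KL(P||Q) ≠ D_KL(Q||P) for most P, Q.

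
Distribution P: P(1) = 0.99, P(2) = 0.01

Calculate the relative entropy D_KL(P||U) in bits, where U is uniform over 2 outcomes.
0.9192 bits

U(i) = 1/2 for all i

D_KL(P||U) = Σ P(x) log₂(P(x) / (1/2))
           = Σ P(x) log₂(P(x)) + log₂(2)
           = log₂(2) - H(P)

H(P) = -Σ P(x) log₂(P(x)):
  -P(1)·log₂(P(1)) = -(0.99)·log₂(0.99) = 0.01435
  -P(2)·log₂(P(2)) = -(0.01)·log₂(0.01) = 0.06644
H(P) = 0.01435 + 0.06644 = 0.08079 bits

log₂(2) = 1.00000 bits

D_KL(P||U) = 1.00000 - 0.08079 = 0.91921 ≈ 0.9192 bits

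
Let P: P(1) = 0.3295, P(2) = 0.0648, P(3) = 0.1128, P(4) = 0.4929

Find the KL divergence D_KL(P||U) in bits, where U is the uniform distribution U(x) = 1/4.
0.3583 bits

U(i) = 1/4 for all i

D_KL(P||U) = Σ P(x) log₂(P(x) / (1/4))
           = Σ P(x) log₂(P(x)) + log₂(4)
           = log₂(4) - H(P)

H(P) = -Σ P(x) log₂(P(x)):
  -P(1)·log₂(P(1)) = -(0.3295)·log₂(0.3295) = 0.52774
  -P(2)·log₂(P(2)) = -(0.0648)·log₂(0.0648) = 0.25582
  -P(3)·log₂(P(3)) = -(0.1128)·log₂(0.1128) = 0.35511
  -P(4)·log₂(P(4)) = -(0.4929)·log₂(0.4929) = 0.50307
H(P) = 0.52774 + 0.25582 + 0.35511 + 0.50307 = 1.64174 bits

log₂(4) = 2.00000 bits

D_KL(P||U) = 2.00000 - 1.64174 = 0.35826 ≈ 0.3583 bits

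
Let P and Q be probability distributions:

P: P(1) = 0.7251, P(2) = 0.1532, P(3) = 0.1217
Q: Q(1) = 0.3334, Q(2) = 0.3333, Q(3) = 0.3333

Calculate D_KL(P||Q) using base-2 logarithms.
0.4641 bits

D_KL(P||Q) = Σ P(x) log₂(P(x)/Q(x))

Computing term by term:
  P(1)·log₂(P(1)/Q(1)) = 0.7251·log₂(0.7251/0.3334) = 0.81278
  P(2)·log₂(P(2)/Q(2)) = 0.1532·log₂(0.1532/0.3333) = -0.17180
  P(3)·log₂(P(3)/Q(3)) = 0.1217·log₂(0.1217/0.3333) = -0.17689

D_KL(P||Q) = 0.81278 - 0.17180 - 0.17689 = 0.46409 ≈ 0.4641 bits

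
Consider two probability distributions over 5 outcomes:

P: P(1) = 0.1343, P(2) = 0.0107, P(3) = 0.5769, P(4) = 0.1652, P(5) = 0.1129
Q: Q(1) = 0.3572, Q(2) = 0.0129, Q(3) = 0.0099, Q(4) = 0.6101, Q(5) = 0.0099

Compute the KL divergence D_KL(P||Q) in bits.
3.2760 bits

D_KL(P||Q) = Σ P(x) log₂(P(x)/Q(x))

Computing term by term:
  P(1)·log₂(P(1)/Q(1)) = 0.1343·log₂(0.1343/0.3572) = -0.18953
  P(2)·log₂(P(2)/Q(2)) = 0.0107·log₂(0.0107/0.0129) = -0.00289
  P(3)·log₂(P(3)/Q(3)) = 0.5769·log₂(0.5769/0.0099) = 3.38337
  P(4)·log₂(P(4)/Q(4)) = 0.1652·log₂(0.1652/0.6101) = -0.31137
  P(5)·log₂(P(5)/Q(5)) = 0.1129·log₂(0.1129/0.0099) = 0.39645

D_KL(P||Q) = -0.18953 - 0.00289 + 3.38337 - 0.31137 + 0.39645 = 3.27603 ≈ 3.2760 bits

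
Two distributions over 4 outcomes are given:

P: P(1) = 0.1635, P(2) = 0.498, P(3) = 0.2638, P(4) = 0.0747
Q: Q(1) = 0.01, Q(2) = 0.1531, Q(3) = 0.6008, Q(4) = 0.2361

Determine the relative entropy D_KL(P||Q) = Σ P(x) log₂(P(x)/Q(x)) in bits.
1.0693 bits

D_KL(P||Q) = Σ P(x) log₂(P(x)/Q(x))

Computing term by term:
  P(1)·log₂(P(1)/Q(1)) = 0.1635·log₂(0.1635/0.01) = 0.65910
  P(2)·log₂(P(2)/Q(2)) = 0.498·log₂(0.498/0.1531) = 0.84743
  P(3)·log₂(P(3)/Q(3)) = 0.2638·log₂(0.2638/0.6008) = -0.31325
  P(4)·log₂(P(4)/Q(4)) = 0.0747·log₂(0.0747/0.2361) = -0.12402

D_KL(P||Q) = 0.65910 + 0.84743 - 0.31325 - 0.12402 = 1.06926 ≈ 1.0693 bits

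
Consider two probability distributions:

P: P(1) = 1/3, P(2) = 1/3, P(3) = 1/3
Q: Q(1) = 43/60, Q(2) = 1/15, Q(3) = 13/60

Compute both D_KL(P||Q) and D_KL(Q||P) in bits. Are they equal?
D_KL(P||Q) = 0.6130 bits, D_KL(Q||P) = 0.5020 bits. No, they are not equal.

D_KL(P||Q) = Σ P(x) log₂(P(x)/Q(x))

Computing term by term:
  P(1)·log₂(P(1)/Q(1)) = (1/3)·log₂((1/3)/(43/60)) = -0.36811
  P(2)·log₂(P(2)/Q(2)) = (1/3)·log₂((1/3)/(1/15)) = 0.77398
  P(3)·log₂(P(3)/Q(3)) = (1/3)·log₂((1/3)/(13/60)) = 0.20716

D_KL(P||Q) = -0.36811 + 0.77398 + 0.20716 = 0.61303 ≈ 0.6130 bits

D_KL(Q||P) = Σ Q(x) log₂(Q(x)/P(x))

Computing term by term:
  Q(1)·log₂(Q(1)/P(1)) = (43/60)·log₂((43/60)/(1/3)) = 0.79144
  Q(2)·log₂(Q(2)/P(2)) = (1/15)·log₂((1/15)/(1/3)) = -0.15480
  Q(3)·log₂(Q(3)/P(3)) = (13/60)·log₂((13/60)/(1/3)) = -0.13466

D_KL(Q||P) = 0.79144 - 0.15480 - 0.13466 = 0.50198 ≈ 0.5020 bits

These are NOT equal (difference: 0.1110 bits). KL divergence is asymmetric: D_KL(P||Q) ≠ D_KL(Q||P) in general.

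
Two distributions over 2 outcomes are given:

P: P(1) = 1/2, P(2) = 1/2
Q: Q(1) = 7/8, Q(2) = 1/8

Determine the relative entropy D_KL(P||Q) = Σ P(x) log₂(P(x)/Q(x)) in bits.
0.5963 bits

D_KL(P||Q) = Σ P(x) log₂(P(x)/Q(x))

Computing term by term:
  P(1)·log₂(P(1)/Q(1)) = (1/2)·log₂((1/2)/(7/8)) = -0.40368
  P(2)·log₂(P(2)/Q(2)) = (1/2)·log₂((1/2)/(1/8)) = 1.00000

D_KL(P||Q) = -0.40368 + 1.00000 = 0.59632 ≈ 0.5963 bits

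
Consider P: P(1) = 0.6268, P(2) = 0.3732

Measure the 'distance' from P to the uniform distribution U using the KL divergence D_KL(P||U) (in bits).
0.0469 bits

U(i) = 1/2 for all i

D_KL(P||U) = Σ P(x) log₂(P(x) / (1/2))
           = Σ P(x) log₂(P(x)) + log₂(2)
           = log₂(2) - H(P)

H(P) = -Σ P(x) log₂(P(x)):
  -P(1)·log₂(P(1)) = -(0.6268)·log₂(0.6268) = 0.42241
  -P(2)·log₂(P(2)) = -(0.3732)·log₂(0.3732) = 0.53068
H(P) = 0.42241 + 0.53068 = 0.95309 bits

log₂(2) = 1.00000 bits

D_KL(P||U) = 1.00000 - 0.95309 = 0.04691 ≈ 0.0469 bits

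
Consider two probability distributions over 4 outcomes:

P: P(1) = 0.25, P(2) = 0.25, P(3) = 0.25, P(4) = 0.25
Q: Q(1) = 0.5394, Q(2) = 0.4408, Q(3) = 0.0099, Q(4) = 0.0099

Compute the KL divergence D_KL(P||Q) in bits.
1.8473 bits

D_KL(P||Q) = Σ P(x) log₂(P(x)/Q(x))

Computing term by term:
  P(1)·log₂(P(1)/Q(1)) = 0.25·log₂(0.25/0.5394) = -0.27736
  P(2)·log₂(P(2)/Q(2)) = 0.25·log₂(0.25/0.4408) = -0.20455
  P(3)·log₂(P(3)/Q(3)) = 0.25·log₂(0.25/0.0099) = 1.16459
  P(4)·log₂(P(4)/Q(4)) = 0.25·log₂(0.25/0.0099) = 1.16459

D_KL(P||Q) = -0.27736 - 0.20455 + 1.16459 + 1.16459 = 1.84727 ≈ 1.8473 bits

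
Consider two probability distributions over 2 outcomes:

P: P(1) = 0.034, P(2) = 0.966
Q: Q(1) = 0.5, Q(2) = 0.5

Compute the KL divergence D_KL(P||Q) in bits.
0.7859 bits

D_KL(P||Q) = Σ P(x) log₂(P(x)/Q(x))

Computing term by term:
  P(1)·log₂(P(1)/Q(1)) = 0.034·log₂(0.034/0.5) = -0.13186
  P(2)·log₂(P(2)/Q(2)) = 0.966·log₂(0.966/0.5) = 0.91779

D_KL(P||Q) = -0.13186 + 0.91779 = 0.78593 ≈ 0.7859 bits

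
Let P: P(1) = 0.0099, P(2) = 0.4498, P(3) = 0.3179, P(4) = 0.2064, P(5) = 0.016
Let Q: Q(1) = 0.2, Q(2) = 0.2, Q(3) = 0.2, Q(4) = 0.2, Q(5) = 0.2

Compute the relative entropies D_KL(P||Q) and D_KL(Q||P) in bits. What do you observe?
D_KL(P||Q) = 0.6466 bits, D_KL(Q||P) = 1.2194 bits. The two directions give different values (D_KL(Q||P) exceeds D_KL(P||Q) by 0.5728 bits): KL divergence is asymmetric.

D_KL(P||Q) = Σ P(x) log₂(P(x)/Q(x))

Computing term by term:
  P(1)·log₂(P(1)/Q(1)) = 0.0099·log₂(0.0099/0.2) = -0.04293
  P(2)·log₂(P(2)/Q(2)) = 0.4498·log₂(0.4498/0.2) = 0.52594
  P(3)·log₂(P(3)/Q(3)) = 0.3179·log₂(0.3179/0.2) = 0.21254
  P(4)·log₂(P(4)/Q(4)) = 0.2064·log₂(0.2064/0.2) = 0.00938
  P(5)·log₂(P(5)/Q(5)) = 0.016·log₂(0.016/0.2) = -0.05830

D_KL(P||Q) = -0.04293 + 0.52594 + 0.21254 + 0.00938 - 0.05830 = 0.64663 ≈ 0.6466 bits

D_KL(Q||P) = Σ Q(x) log₂(Q(x)/P(x))

Computing term by term:
  Q(1)·log₂(Q(1)/P(1)) = 0.2·log₂(0.2/0.0099) = 0.86729
  Q(2)·log₂(Q(2)/P(2)) = 0.2·log₂(0.2/0.4498) = -0.23386
  Q(3)·log₂(Q(3)/P(3)) = 0.2·log₂(0.2/0.3179) = -0.13371
  Q(4)·log₂(Q(4)/P(4)) = 0.2·log₂(0.2/0.2064) = -0.00909
  Q(5)·log₂(Q(5)/P(5)) = 0.2·log₂(0.2/0.016) = 0.72877

D_KL(Q||P) = 0.86729 - 0.23386 - 0.13371 - 0.00909 + 0.72877 = 1.21940 ≈ 1.2194 bits

These are NOT equal (difference: 0.5728 bits). KL divergence is asymmetric: D_KL(P||Q) ≠ D_KL(Q||P) in general.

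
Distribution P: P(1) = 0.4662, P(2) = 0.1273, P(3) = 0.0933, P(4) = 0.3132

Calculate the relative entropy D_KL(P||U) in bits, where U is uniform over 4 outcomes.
0.2643 bits

U(i) = 1/4 for all i

D_KL(P||U) = Σ P(x) log₂(P(x) / (1/4))
           = Σ P(x) log₂(P(x)) + log₂(4)
           = log₂(4) - H(P)

H(P) = -Σ P(x) log₂(P(x)):
  -P(1)·log₂(P(1)) = -(0.4662)·log₂(0.4662) = 0.51328
  -P(2)·log₂(P(2)) = -(0.1273)·log₂(0.1273) = 0.37855
  -P(3)·log₂(P(3)) = -(0.0933)·log₂(0.0933) = 0.31927
  -P(4)·log₂(P(4)) = -(0.3132)·log₂(0.3132) = 0.52456
H(P) = 0.51328 + 0.37855 + 0.31927 + 0.52456 = 1.73566 bits

log₂(4) = 2.00000 bits

D_KL(P||U) = 2.00000 - 1.73566 = 0.26434 ≈ 0.2643 bits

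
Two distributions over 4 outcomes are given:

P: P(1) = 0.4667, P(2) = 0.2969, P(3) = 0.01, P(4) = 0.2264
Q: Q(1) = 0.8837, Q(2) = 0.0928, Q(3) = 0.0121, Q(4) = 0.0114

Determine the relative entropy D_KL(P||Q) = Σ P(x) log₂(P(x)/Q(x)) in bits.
1.0417 bits

D_KL(P||Q) = Σ P(x) log₂(P(x)/Q(x))

Computing term by term:
  P(1)·log₂(P(1)/Q(1)) = 0.4667·log₂(0.4667/0.8837) = -0.42986
  P(2)·log₂(P(2)/Q(2)) = 0.2969·log₂(0.2969/0.0928) = 0.49813
  P(3)·log₂(P(3)/Q(3)) = 0.01·log₂(0.01/0.0121) = -0.00275
  P(4)·log₂(P(4)/Q(4)) = 0.2264·log₂(0.2264/0.0114) = 0.97618

D_KL(P||Q) = -0.42986 + 0.49813 - 0.00275 + 0.97618 = 1.04170 ≈ 1.0417 bits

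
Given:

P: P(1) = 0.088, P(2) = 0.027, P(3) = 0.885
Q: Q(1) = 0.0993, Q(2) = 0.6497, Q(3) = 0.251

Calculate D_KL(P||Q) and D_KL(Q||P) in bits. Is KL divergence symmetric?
D_KL(P||Q) = 1.4697 bits, D_KL(Q||P) = 2.5423 bits. No, KL divergence is not symmetric.

D_KL(P||Q) = Σ P(x) log₂(P(x)/Q(x))

Computing term by term:
  P(1)·log₂(P(1)/Q(1)) = 0.088·log₂(0.088/0.0993) = -0.01534
  P(2)·log₂(P(2)/Q(2)) = 0.027·log₂(0.027/0.6497) = -0.12390
  P(3)·log₂(P(3)/Q(3)) = 0.885·log₂(0.885/0.251) = 1.60892

D_KL(P||Q) = -0.01534 - 0.12390 + 1.60892 = 1.46968 ≈ 1.4697 bits

D_KL(Q||P) = Σ Q(x) log₂(Q(x)/P(x))

Computing term by term:
  Q(1)·log₂(Q(1)/P(1)) = 0.0993·log₂(0.0993/0.088) = 0.01731
  Q(2)·log₂(Q(2)/P(2)) = 0.6497·log₂(0.6497/0.027) = 2.98131
  Q(3)·log₂(Q(3)/P(3)) = 0.251·log₂(0.251/0.885) = -0.45632

D_KL(Q||P) = 0.01731 + 2.98131 - 0.45632 = 2.54230 ≈ 2.5423 bits

These are NOT equal (difference: 1.0726 bits). KL divergence is asymmetric: D_KL(P||Q) ≠ D_KL(Q||P) in general.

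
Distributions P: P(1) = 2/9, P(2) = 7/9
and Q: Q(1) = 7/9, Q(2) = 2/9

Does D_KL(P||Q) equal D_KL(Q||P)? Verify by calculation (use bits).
D_KL(P||Q) = 1.0041 bits, D_KL(Q||P) = 1.0041 bits. Yes — for this pair D_KL(P||Q) = D_KL(Q||P).

D_KL(P||Q) = Σ P(x) log₂(P(x)/Q(x))

Computing term by term:
  P(1)·log₂(P(1)/Q(1)) = (2/9)·log₂((2/9)/(7/9)) = -0.40163
  P(2)·log₂(P(2)/Q(2)) = (7/9)·log₂((7/9)/(2/9)) = 1.40572

D_KL(P||Q) = -0.40163 + 1.40572 = 1.00409 ≈ 1.0041 bits

D_KL(Q||P) = Σ Q(x) log₂(Q(x)/P(x))

Computing term by term:
  Q(1)·log₂(Q(1)/P(1)) = (7/9)·log₂((7/9)/(2/9)) = 1.40572
  Q(2)·log₂(Q(2)/P(2)) = (2/9)·log₂((2/9)/(7/9)) = -0.40163

D_KL(Q||P) = 1.40572 - 0.40163 = 1.00409 ≈ 1.0041 bits

These ARE equal here. Q is P with outcomes relabeled (Q(1) = P(2), Q(2) = P(1)) by a relabeling that is its own inverse, so the two sums contain exactly the same terms in a different order. This is a special case — KL divergence is not symmetric in general: D_KL(P||Q) ≠ D_KL(Q||P) for most P, Q.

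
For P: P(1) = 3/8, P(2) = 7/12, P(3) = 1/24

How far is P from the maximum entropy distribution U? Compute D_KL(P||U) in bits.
0.4097 bits

U(i) = 1/3 for all i

D_KL(P||U) = Σ P(x) log₂(P(x) / (1/3))
           = Σ P(x) log₂(P(x)) + log₂(3)
           = log₂(3) - H(P)

H(P) = -Σ P(x) log₂(P(x)):
  -P(1)·log₂(P(1)) = -(3/8)·log₂(3/8) = 0.53064
  -P(2)·log₂(P(2)) = -(7/12)·log₂(7/12) = 0.45360
  -P(3)·log₂(P(3)) = -(1/24)·log₂(1/24) = 0.19104
H(P) = 0.53064 + 0.45360 + 0.19104 = 1.17528 bits

log₂(3) = 1.58496 bits

D_KL(P||U) = 1.58496 - 1.17528 = 0.40968 ≈ 0.4097 bits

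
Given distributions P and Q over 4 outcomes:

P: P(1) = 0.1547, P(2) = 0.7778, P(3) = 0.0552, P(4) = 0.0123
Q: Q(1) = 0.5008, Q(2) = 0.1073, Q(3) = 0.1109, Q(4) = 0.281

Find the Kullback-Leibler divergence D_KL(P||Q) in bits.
1.8495 bits

D_KL(P||Q) = Σ P(x) log₂(P(x)/Q(x))

Computing term by term:
  P(1)·log₂(P(1)/Q(1)) = 0.1547·log₂(0.1547/0.5008) = -0.26218
  P(2)·log₂(P(2)/Q(2)) = 0.7778·log₂(0.7778/0.1073) = 2.22276
  P(3)·log₂(P(3)/Q(3)) = 0.0552·log₂(0.0552/0.1109) = -0.05556
  P(4)·log₂(P(4)/Q(4)) = 0.0123·log₂(0.0123/0.281) = -0.05552

D_KL(P||Q) = -0.26218 + 2.22276 - 0.05556 - 0.05552 = 1.84950 ≈ 1.8495 bits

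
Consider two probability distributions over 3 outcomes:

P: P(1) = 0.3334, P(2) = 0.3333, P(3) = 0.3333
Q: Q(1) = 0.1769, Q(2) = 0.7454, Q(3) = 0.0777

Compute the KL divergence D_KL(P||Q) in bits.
0.6180 bits

D_KL(P||Q) = Σ P(x) log₂(P(x)/Q(x))

Computing term by term:
  P(1)·log₂(P(1)/Q(1)) = 0.3334·log₂(0.3334/0.1769) = 0.30483
  P(2)·log₂(P(2)/Q(2)) = 0.3333·log₂(0.3333/0.7454) = -0.38703
  P(3)·log₂(P(3)/Q(3)) = 0.3333·log₂(0.3333/0.0777) = 0.70021

D_KL(P||Q) = 0.30483 - 0.38703 + 0.70021 = 0.61801 ≈ 0.6180 bits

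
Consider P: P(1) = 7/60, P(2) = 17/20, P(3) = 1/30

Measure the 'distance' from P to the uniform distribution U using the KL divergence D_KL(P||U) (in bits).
0.8605 bits

U(i) = 1/3 for all i

D_KL(P||U) = Σ P(x) log₂(P(x) / (1/3))
           = Σ P(x) log₂(P(x)) + log₂(3)
           = log₂(3) - H(P)

H(P) = -Σ P(x) log₂(P(x)):
  -P(1)·log₂(P(1)) = -(7/60)·log₂(7/60) = 0.36161
  -P(2)·log₂(P(2)) = -(17/20)·log₂(17/20) = 0.19930
  -P(3)·log₂(P(3)) = -(1/30)·log₂(1/30) = 0.16356
H(P) = 0.36161 + 0.19930 + 0.16356 = 0.72447 bits

log₂(3) = 1.58496 bits

D_KL(P||U) = 1.58496 - 0.72447 = 0.86049 ≈ 0.8605 bits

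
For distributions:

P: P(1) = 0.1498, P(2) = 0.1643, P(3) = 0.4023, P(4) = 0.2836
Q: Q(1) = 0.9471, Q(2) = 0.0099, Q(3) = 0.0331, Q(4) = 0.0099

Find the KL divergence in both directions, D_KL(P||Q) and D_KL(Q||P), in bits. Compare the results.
D_KL(P||Q) = 3.0897 bits, D_KL(Q||P) = 2.3124 bits. D_KL(P||Q) is larger than D_KL(Q||P) by 0.7773 bits; the two directions differ.

D_KL(P||Q) = Σ P(x) log₂(P(x)/Q(x))

Computing term by term:
  P(1)·log₂(P(1)/Q(1)) = 0.1498·log₂(0.1498/0.9471) = -0.39854
  P(2)·log₂(P(2)/Q(2)) = 0.1643·log₂(0.1643/0.0099) = 0.66587
  P(3)·log₂(P(3)/Q(3)) = 0.4023·log₂(0.4023/0.0331) = 1.44964
  P(4)·log₂(P(4)/Q(4)) = 0.2836·log₂(0.2836/0.0099) = 1.37270

D_KL(P||Q) = -0.39854 + 0.66587 + 1.44964 + 1.37270 = 3.08967 ≈ 3.0897 bits

D_KL(Q||P) = Σ Q(x) log₂(Q(x)/P(x))

Computing term by term:
  Q(1)·log₂(Q(1)/P(1)) = 0.9471·log₂(0.9471/0.1498) = 2.51974
  Q(2)·log₂(Q(2)/P(2)) = 0.0099·log₂(0.0099/0.1643) = -0.04012
  Q(3)·log₂(Q(3)/P(3)) = 0.0331·log₂(0.0331/0.4023) = -0.11927
  Q(4)·log₂(Q(4)/P(4)) = 0.0099·log₂(0.0099/0.2836) = -0.04792

D_KL(Q||P) = 2.51974 - 0.04012 - 0.11927 - 0.04792 = 2.31243 ≈ 2.3124 bits

These are NOT equal (difference: 0.7773 bits). KL divergence is asymmetric: D_KL(P||Q) ≠ D_KL(Q||P) in general.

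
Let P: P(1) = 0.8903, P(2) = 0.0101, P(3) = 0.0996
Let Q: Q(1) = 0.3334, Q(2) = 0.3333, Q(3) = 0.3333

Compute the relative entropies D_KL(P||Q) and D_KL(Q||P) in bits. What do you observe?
D_KL(P||Q) = 1.0371 bits, D_KL(Q||P) = 1.7897 bits. The two directions give different values (D_KL(Q||P) exceeds D_KL(P||Q) by 0.7526 bits): KL divergence is asymmetric.

D_KL(P||Q) = Σ P(x) log₂(P(x)/Q(x))

Computing term by term:
  P(1)·log₂(P(1)/Q(1)) = 0.8903·log₂(0.8903/0.3334) = 1.26159
  P(2)·log₂(P(2)/Q(2)) = 0.0101·log₂(0.0101/0.3333) = -0.05095
  P(3)·log₂(P(3)/Q(3)) = 0.0996·log₂(0.0996/0.3333) = -0.17356

D_KL(P||Q) = 1.26159 - 0.05095 - 0.17356 = 1.03708 ≈ 1.0371 bits

D_KL(Q||P) = Σ Q(x) log₂(Q(x)/P(x))

Computing term by term:
  Q(1)·log₂(Q(1)/P(1)) = 0.3334·log₂(0.3334/0.8903) = -0.47244
  Q(2)·log₂(Q(2)/P(2)) = 0.3333·log₂(0.3333/0.0101) = 1.68130
  Q(3)·log₂(Q(3)/P(3)) = 0.3333·log₂(0.3333/0.0996) = 0.58081

D_KL(Q||P) = -0.47244 + 1.68130 + 0.58081 = 1.78967 ≈ 1.7897 bits

These are NOT equal (difference: 0.7526 bits). KL divergence is asymmetric: D_KL(P||Q) ≠ D_KL(Q||P) in general.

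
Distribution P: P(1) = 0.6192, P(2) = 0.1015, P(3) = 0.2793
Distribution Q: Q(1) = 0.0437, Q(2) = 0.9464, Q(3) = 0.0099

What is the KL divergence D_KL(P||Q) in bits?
3.3871 bits

D_KL(P||Q) = Σ P(x) log₂(P(x)/Q(x))

Computing term by term:
  P(1)·log₂(P(1)/Q(1)) = 0.6192·log₂(0.6192/0.0437) = 2.36825
  P(2)·log₂(P(2)/Q(2)) = 0.1015·log₂(0.1015/0.9464) = -0.32693
  P(3)·log₂(P(3)/Q(3)) = 0.2793·log₂(0.2793/0.0099) = 1.34574

D_KL(P||Q) = 2.36825 - 0.32693 + 1.34574 = 3.38706 ≈ 3.3871 bits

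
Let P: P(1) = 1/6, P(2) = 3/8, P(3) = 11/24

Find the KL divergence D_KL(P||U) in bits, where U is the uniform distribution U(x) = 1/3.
0.1076 bits

U(i) = 1/3 for all i

D_KL(P||U) = Σ P(x) log₂(P(x) / (1/3))
           = Σ P(x) log₂(P(x)) + log₂(3)
           = log₂(3) - H(P)

H(P) = -Σ P(x) log₂(P(x)):
  -P(1)·log₂(P(1)) = -(1/6)·log₂(1/6) = 0.43083
  -P(2)·log₂(P(2)) = -(3/8)·log₂(3/8) = 0.53064
  -P(3)·log₂(P(3)) = -(11/24)·log₂(11/24) = 0.51587
H(P) = 0.43083 + 0.53064 + 0.51587 = 1.47734 bits

log₂(3) = 1.58496 bits

D_KL(P||U) = 1.58496 - 1.47734 = 0.10762 ≈ 0.1076 bits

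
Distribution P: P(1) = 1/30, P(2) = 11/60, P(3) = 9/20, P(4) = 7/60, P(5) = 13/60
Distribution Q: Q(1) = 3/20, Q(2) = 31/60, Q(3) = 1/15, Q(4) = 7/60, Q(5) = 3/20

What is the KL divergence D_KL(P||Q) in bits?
1.0083 bits

D_KL(P||Q) = Σ P(x) log₂(P(x)/Q(x))

Computing term by term:
  P(1)·log₂(P(1)/Q(1)) = (1/30)·log₂((1/30)/(3/20)) = -0.07233
  P(2)·log₂(P(2)/Q(2)) = (11/60)·log₂((11/60)/(31/60)) = -0.27404
  P(3)·log₂(P(3)/Q(3)) = (9/20)·log₂((9/20)/(1/15)) = 1.23970
  P(4)·log₂(P(4)/Q(4)) = (7/60)·log₂((7/60)/(7/60)) = 0.00000
  P(5)·log₂(P(5)/Q(5)) = (13/60)·log₂((13/60)/(3/20)) = 0.11494

D_KL(P||Q) = -0.07233 - 0.27404 + 1.23970 + 0.00000 + 0.11494 = 1.00827 ≈ 1.0083 bits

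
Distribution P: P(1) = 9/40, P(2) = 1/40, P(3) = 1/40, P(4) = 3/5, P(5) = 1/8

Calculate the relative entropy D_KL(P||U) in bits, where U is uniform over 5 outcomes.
0.7545 bits

U(i) = 1/5 for all i

D_KL(P||U) = Σ P(x) log₂(P(x) / (1/5))
           = Σ P(x) log₂(P(x)) + log₂(5)
           = log₂(5) - H(P)

H(P) = -Σ P(x) log₂(P(x)):
  -P(1)·log₂(P(1)) = -(9/40)·log₂(9/40) = 0.48420
  -P(2)·log₂(P(2)) = -(1/40)·log₂(1/40) = 0.13305
  -P(3)·log₂(P(3)) = -(1/40)·log₂(1/40) = 0.13305
  -P(4)·log₂(P(4)) = -(3/5)·log₂(3/5) = 0.44218
  -P(5)·log₂(P(5)) = -(1/8)·log₂(1/8) = 0.37500
H(P) = 0.48420 + 0.13305 + 0.13305 + 0.44218 + 0.37500 = 1.56748 bits

log₂(5) = 2.32193 bits

D_KL(P||U) = 2.32193 - 1.56748 = 0.75445 ≈ 0.7545 bits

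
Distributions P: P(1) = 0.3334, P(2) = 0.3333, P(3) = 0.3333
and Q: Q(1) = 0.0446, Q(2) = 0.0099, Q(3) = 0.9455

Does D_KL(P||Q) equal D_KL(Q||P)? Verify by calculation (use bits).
D_KL(P||Q) = 2.1571 bits, D_KL(Q||P) = 1.2426 bits. No — D_KL(P||Q) ≠ D_KL(Q||P) for this pair.

D_KL(P||Q) = Σ P(x) log₂(P(x)/Q(x))

Computing term by term:
  P(1)·log₂(P(1)/Q(1)) = 0.3334·log₂(0.3334/0.0446) = 0.96757
  P(2)·log₂(P(2)/Q(2)) = 0.3333·log₂(0.3333/0.0099) = 1.69091
  P(3)·log₂(P(3)/Q(3)) = 0.3333·log₂(0.3333/0.9455) = -0.50137

D_KL(P||Q) = 0.96757 + 1.69091 - 0.50137 = 2.15711 ≈ 2.1571 bits

D_KL(Q||P) = Σ Q(x) log₂(Q(x)/P(x))

Computing term by term:
  Q(1)·log₂(Q(1)/P(1)) = 0.0446·log₂(0.0446/0.3334) = -0.12944
  Q(2)·log₂(Q(2)/P(2)) = 0.0099·log₂(0.0099/0.3333) = -0.05023
  Q(3)·log₂(Q(3)/P(3)) = 0.9455·log₂(0.9455/0.3333) = 1.42227

D_KL(Q||P) = -0.12944 - 0.05023 + 1.42227 = 1.24260 ≈ 1.2426 bits

These are NOT equal (difference: 0.9145 bits). KL divergence is asymmetric: D_KL(P||Q) ≠ D_KL(Q||P) in general.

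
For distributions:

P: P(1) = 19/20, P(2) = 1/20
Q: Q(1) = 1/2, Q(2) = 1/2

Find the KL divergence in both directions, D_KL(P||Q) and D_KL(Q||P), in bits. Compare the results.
D_KL(P||Q) = 0.7136 bits, D_KL(Q||P) = 1.1980 bits. D_KL(Q||P) is larger than D_KL(P||Q) by 0.4844 bits; the two directions differ.

D_KL(P||Q) = Σ P(x) log₂(P(x)/Q(x))

Computing term by term:
  P(1)·log₂(P(1)/Q(1)) = (19/20)·log₂((19/20)/(1/2)) = 0.87970
  P(2)·log₂(P(2)/Q(2)) = (1/20)·log₂((1/20)/(1/2)) = -0.16610

D_KL(P||Q) = 0.87970 - 0.16610 = 0.71360 ≈ 0.7136 bits

D_KL(Q||P) = Σ Q(x) log₂(Q(x)/P(x))

Computing term by term:
  Q(1)·log₂(Q(1)/P(1)) = (1/2)·log₂((1/2)/(19/20)) = -0.46300
  Q(2)·log₂(Q(2)/P(2)) = (1/2)·log₂((1/2)/(1/20)) = 1.66096

D_KL(Q||P) = -0.46300 + 1.66096 = 1.19796 ≈ 1.1980 bits

These are NOT equal (difference: 0.4844 bits). KL divergence is asymmetric: D_KL(P||Q) ≠ D_KL(Q||P) in general.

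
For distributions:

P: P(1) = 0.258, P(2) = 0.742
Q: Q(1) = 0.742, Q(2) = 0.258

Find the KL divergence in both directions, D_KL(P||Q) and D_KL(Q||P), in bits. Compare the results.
D_KL(P||Q) = 0.7376 bits, D_KL(Q||P) = 0.7376 bits. The two directions give exactly the same value for this pair.

D_KL(P||Q) = Σ P(x) log₂(P(x)/Q(x))

Computing term by term:
  P(1)·log₂(P(1)/Q(1)) = 0.258·log₂(0.258/0.742) = -0.39320
  P(2)·log₂(P(2)/Q(2)) = 0.742·log₂(0.742/0.258) = 1.13084

D_KL(P||Q) = -0.39320 + 1.13084 = 0.73764 ≈ 0.7376 bits

D_KL(Q||P) = Σ Q(x) log₂(Q(x)/P(x))

Computing term by term:
  Q(1)·log₂(Q(1)/P(1)) = 0.742·log₂(0.742/0.258) = 1.13084
  Q(2)·log₂(Q(2)/P(2)) = 0.258·log₂(0.258/0.742) = -0.39320

D_KL(Q||P) = 1.13084 - 0.39320 = 0.73764 ≈ 0.7376 bits

These ARE equal here. Q is P with outcomes relabeled (Q(1) = P(2), Q(2) = P(1)) by a relabeling that is its own inverse, so the two sums contain exactly the same terms in a different order. This is a special case — KL divergence is not symmetric in general: D_KL(P||Q) ≠ D_KL(Q||P) for most P, Q.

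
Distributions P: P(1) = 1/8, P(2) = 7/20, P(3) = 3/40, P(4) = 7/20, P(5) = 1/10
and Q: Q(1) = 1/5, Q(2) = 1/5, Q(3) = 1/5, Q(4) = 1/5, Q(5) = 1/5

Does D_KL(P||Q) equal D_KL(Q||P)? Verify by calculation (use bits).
D_KL(P||Q) = 0.2743 bits, D_KL(Q||P) = 0.2957 bits. No — D_KL(P||Q) ≠ D_KL(Q||P) for this pair.

D_KL(P||Q) = Σ P(x) log₂(P(x)/Q(x))

Computing term by term:
  P(1)·log₂(P(1)/Q(1)) = (1/8)·log₂((1/8)/(1/5)) = -0.08476
  P(2)·log₂(P(2)/Q(2)) = (7/20)·log₂((7/20)/(1/5)) = 0.28257
  P(3)·log₂(P(3)/Q(3)) = (3/40)·log₂((3/40)/(1/5)) = -0.10613
  P(4)·log₂(P(4)/Q(4)) = (7/20)·log₂((7/20)/(1/5)) = 0.28257
  P(5)·log₂(P(5)/Q(5)) = (1/10)·log₂((1/10)/(1/5)) = -0.10000

D_KL(P||Q) = -0.08476 + 0.28257 - 0.10613 + 0.28257 - 0.10000 = 0.27425 ≈ 0.2743 bits

D_KL(Q||P) = Σ Q(x) log₂(Q(x)/P(x))

Computing term by term:
  Q(1)·log₂(Q(1)/P(1)) = (1/5)·log₂((1/5)/(1/8)) = 0.13561
  Q(2)·log₂(Q(2)/P(2)) = (1/5)·log₂((1/5)/(7/20)) = -0.16147
  Q(3)·log₂(Q(3)/P(3)) = (1/5)·log₂((1/5)/(3/40)) = 0.28301
  Q(4)·log₂(Q(4)/P(4)) = (1/5)·log₂((1/5)/(7/20)) = -0.16147
  Q(5)·log₂(Q(5)/P(5)) = (1/5)·log₂((1/5)/(1/10)) = 0.20000

D_KL(Q||P) = 0.13561 - 0.16147 + 0.28301 - 0.16147 + 0.20000 = 0.29568 ≈ 0.2957 bits

These are NOT equal (difference: 0.0214 bits). KL divergence is asymmetric: D_KL(P||Q) ≠ D_KL(Q||P) in general.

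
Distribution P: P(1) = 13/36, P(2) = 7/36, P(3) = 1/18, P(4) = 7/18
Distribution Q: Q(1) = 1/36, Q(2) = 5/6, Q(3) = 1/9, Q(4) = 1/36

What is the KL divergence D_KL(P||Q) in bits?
2.3531 bits

D_KL(P||Q) = Σ P(x) log₂(P(x)/Q(x))

Computing term by term:
  P(1)·log₂(P(1)/Q(1)) = (13/36)·log₂((13/36)/(1/36)) = 1.33627
  P(2)·log₂(P(2)/Q(2)) = (7/36)·log₂((7/36)/(5/6)) = -0.40824
  P(3)·log₂(P(3)/Q(3)) = (1/18)·log₂((1/18)/(1/9)) = -0.05556
  P(4)·log₂(P(4)/Q(4)) = (7/18)·log₂((7/18)/(1/36)) = 1.48064

D_KL(P||Q) = 1.33627 - 0.40824 - 0.05556 + 1.48064 = 2.35311 ≈ 2.3531 bits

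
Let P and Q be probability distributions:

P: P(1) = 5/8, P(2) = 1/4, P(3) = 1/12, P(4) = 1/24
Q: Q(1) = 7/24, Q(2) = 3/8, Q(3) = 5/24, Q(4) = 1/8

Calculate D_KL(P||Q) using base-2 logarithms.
0.3648 bits

D_KL(P||Q) = Σ P(x) log₂(P(x)/Q(x))

Computing term by term:
  P(1)·log₂(P(1)/Q(1)) = (5/8)·log₂((5/8)/(7/24)) = 0.68721
  P(2)·log₂(P(2)/Q(2)) = (1/4)·log₂((1/4)/(3/8)) = -0.14624
  P(3)·log₂(P(3)/Q(3)) = (1/12)·log₂((1/12)/(5/24)) = -0.11016
  P(4)·log₂(P(4)/Q(4)) = (1/24)·log₂((1/24)/(1/8)) = -0.06604

D_KL(P||Q) = 0.68721 - 0.14624 - 0.11016 - 0.06604 = 0.36477 ≈ 0.3648 bits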